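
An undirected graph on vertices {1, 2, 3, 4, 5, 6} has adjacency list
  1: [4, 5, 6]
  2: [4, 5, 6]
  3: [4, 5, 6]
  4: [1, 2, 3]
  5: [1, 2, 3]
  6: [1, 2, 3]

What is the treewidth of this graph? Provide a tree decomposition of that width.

The largest bag has 4 vertices, giving width 3; this decomposition certifies tw(G) ≤ 3. For the lower bound: the 4 vertex sets {3,6}, {2,5}, {1}, {4} are disjoint, each induces a connected subgraph, and every pair is joined by at least one edge of G. Contracting each set to a single vertex therefore yields K_{4} as a minor, and since treewidth is minor-monotone, tw(G) ≥ tw(K_{4}) = 3. Therefore the treewidth is 3.

Treewidth 3.
Bags: B1 = {1, 2, 3, 6}  B2 = {1, 2, 3, 5}  B3 = {1, 2, 3, 4}
Tree: B1–B2, B2–B3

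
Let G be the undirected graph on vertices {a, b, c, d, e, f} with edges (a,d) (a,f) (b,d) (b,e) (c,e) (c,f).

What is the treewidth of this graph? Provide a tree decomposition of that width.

Treewidth 2.
One optimal decomposition is:
Bags: B1 = {b, d, e}  B2 = {c, d, e}  B3 = {c, d, f}  B4 = {a, d, f}
Tree: B1–B2, B2–B3, B3–B4

Every bag has size at most 3, so the width is 3 − 1 = 2 and tw(G) ≤ 2. Since d–b–e–c–f–a–d is a cycle in G, G is not acyclic. Forests are exactly the graphs of treewidth ≤ 1, so tw(G) ≥ 2. The upper and lower bounds meet at 2, so that is the treewidth.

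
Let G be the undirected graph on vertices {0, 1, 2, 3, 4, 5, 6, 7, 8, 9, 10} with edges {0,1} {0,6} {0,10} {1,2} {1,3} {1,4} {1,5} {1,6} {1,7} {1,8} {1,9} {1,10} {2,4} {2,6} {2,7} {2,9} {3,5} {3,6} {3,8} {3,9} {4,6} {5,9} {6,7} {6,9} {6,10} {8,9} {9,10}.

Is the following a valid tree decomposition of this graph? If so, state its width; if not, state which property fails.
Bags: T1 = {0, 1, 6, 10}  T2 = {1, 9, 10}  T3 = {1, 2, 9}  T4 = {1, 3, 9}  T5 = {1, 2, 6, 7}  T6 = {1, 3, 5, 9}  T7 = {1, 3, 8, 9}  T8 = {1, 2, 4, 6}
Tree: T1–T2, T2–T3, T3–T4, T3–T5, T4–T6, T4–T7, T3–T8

No — edge (6,9) lies in no bag.

A tree decomposition must satisfy three properties: every vertex lies in some bag; for every edge, both endpoints lie together in some bag; and for every vertex, the bags containing it form a connected subtree. Here edge (6,9) lies in no bag, so the decomposition is invalid.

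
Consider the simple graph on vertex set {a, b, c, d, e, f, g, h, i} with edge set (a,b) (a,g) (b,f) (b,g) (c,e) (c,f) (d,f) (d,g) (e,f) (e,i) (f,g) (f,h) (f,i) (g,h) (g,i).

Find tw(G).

2

A width-2 tree decomposition is:
Bags: B1 = {f, g, h}  B2 = {f, g, i}  B3 = {e, f, i}  B4 = {c, e, f}  B5 = {b, f, g}  B6 = {a, b, g}  B7 = {d, f, g}
Tree: B1–B2, B2–B3, B3–B4, B1–B5, B5–B6, B5–B7
Each bag holds 3 vertices, so the decomposition has width 2, which upper-bounds the treewidth. On the other hand G contains the 3-clique {a, b, g}. A clique must lie in a single bag of any decomposition, so no decomposition can have width below 2. The upper and lower bounds meet at 2, so that is the treewidth.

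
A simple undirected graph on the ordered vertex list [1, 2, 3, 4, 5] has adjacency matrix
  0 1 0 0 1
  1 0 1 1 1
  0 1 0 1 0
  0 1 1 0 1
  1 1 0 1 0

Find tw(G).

2

A width-2 tree decomposition is:
Bags: B1 = {2, 4, 5}  B2 = {1, 2, 5}  B3 = {2, 3, 4}
Tree: B1–B2, B1–B3
The largest bag has 3 vertices, giving width 2; this decomposition certifies tw(G) ≤ 2. On the other hand G contains the 3-clique {1, 2, 5}. A clique must lie in a single bag of any decomposition, so no decomposition can have width below 2. Hence tw(G) = 2 exactly.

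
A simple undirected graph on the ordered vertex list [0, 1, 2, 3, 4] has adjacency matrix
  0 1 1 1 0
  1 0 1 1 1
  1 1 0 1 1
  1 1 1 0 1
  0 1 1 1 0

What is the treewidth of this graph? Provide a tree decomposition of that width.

Every bag has size at most 4, so the width is 4 − 1 = 3 and tw(G) ≤ 3. Conversely, {0, 1, 2, 3} is a clique of size 4, and the vertices of any clique must share a bag in every tree decomposition; so some bag has ≥ 4 vertices and tw(G) ≥ 3. Hence tw(G) = 3 exactly.

Treewidth 3.
One such decomposition:
Bags: B1 = {0, 1, 2, 3}  B2 = {1, 2, 3, 4}
Tree: B1–B2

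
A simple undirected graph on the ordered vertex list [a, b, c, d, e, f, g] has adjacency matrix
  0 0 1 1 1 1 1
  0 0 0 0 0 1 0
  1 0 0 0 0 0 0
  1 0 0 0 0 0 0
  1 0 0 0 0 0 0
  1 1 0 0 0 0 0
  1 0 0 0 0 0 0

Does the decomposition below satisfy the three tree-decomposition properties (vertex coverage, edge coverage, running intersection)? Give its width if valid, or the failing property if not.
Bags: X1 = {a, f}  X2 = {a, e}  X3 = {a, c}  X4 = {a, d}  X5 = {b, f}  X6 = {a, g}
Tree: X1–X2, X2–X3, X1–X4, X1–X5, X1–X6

Yes; width 1.

Checking the three conditions: (i) the bags cover all of {a, b, c, d, e, f, g}; (ii) for each edge, some bag contains both endpoints; (iii) the bags containing any fixed vertex form a subtree. All hold, so the decomposition is valid with width 2 − 1 = 1.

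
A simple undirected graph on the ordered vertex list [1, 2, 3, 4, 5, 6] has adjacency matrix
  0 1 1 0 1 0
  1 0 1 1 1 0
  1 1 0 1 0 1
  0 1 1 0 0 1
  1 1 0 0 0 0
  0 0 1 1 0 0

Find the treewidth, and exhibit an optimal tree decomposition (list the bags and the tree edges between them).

The largest bag has 3 vertices, giving width 2; this decomposition certifies tw(G) ≤ 2. On the other hand G contains the 3-clique {1, 2, 3}. A clique must lie in a single bag of any decomposition, so no decomposition can have width below 2. Therefore the treewidth is 2.

Treewidth 2.
Bags: B1 = {2, 3, 4}  B2 = {3, 4, 6}  B3 = {1, 2, 3}  B4 = {1, 2, 5}
Tree: B1–B2, B1–B3, B3–B4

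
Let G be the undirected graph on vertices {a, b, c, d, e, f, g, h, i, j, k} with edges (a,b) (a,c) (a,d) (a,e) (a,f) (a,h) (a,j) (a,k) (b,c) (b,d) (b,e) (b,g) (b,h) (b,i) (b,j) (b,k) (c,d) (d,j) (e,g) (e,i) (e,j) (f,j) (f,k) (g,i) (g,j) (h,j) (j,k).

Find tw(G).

A width-3 tree decomposition is:
Bags: B1 = {a, b, e, j}  B2 = {b, e, g, j}  B3 = {a, b, j, k}  B4 = {a, b, d, j}  B5 = {b, e, g, i}  B6 = {a, b, c, d}  B7 = {a, f, j, k}  B8 = {a, b, h, j}
Tree: B1–B2, B1–B3, B3–B4, B2–B5, B4–B6, B3–B7, B1–B8
Each bag holds 4 vertices, so the decomposition has width 3, which upper-bounds the treewidth. For the lower bound, the 4 vertices {a, f, j, k} are pairwise adjacent, and any tree decomposition puts a clique entirely inside one bag — forcing width ≥ 3. Hence tw(G) = 3 exactly.

3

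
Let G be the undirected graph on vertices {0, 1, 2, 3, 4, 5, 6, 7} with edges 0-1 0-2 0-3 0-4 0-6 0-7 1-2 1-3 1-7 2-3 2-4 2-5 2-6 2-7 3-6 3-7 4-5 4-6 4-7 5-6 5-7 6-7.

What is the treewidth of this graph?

A width-4 tree decomposition is:
Bags: B1 = {0, 2, 3, 6, 7}  B2 = {0, 2, 4, 6, 7}  B3 = {2, 4, 5, 6, 7}  B4 = {0, 1, 2, 3, 7}
Tree: B1–B2, B2–B3, B1–B4
Every bag has size at most 5, so the width is 5 − 1 = 4 and tw(G) ≤ 4. For the lower bound, the 5 vertices {0, 1, 2, 3, 7} are pairwise adjacent, and any tree decomposition puts a clique entirely inside one bag — forcing width ≥ 4. Hence tw(G) = 4 exactly.

4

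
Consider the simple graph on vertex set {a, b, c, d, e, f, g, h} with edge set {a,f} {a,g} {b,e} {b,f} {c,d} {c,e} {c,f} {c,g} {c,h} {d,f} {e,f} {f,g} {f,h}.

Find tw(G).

A width-2 tree decomposition is:
Bags: B1 = {c, e, f}  B2 = {c, f, h}  B3 = {c, f, g}  B4 = {a, f, g}  B5 = {c, d, f}  B6 = {b, e, f}
Tree: B1–B2, B2–B3, B3–B4, B1–B5, B1–B6
Each bag holds 3 vertices, so the decomposition has width 2, which upper-bounds the treewidth. On the other hand G contains the 3-clique {c, d, f}. A clique must lie in a single bag of any decomposition, so no decomposition can have width below 2. The upper and lower bounds meet at 2, so that is the treewidth.

2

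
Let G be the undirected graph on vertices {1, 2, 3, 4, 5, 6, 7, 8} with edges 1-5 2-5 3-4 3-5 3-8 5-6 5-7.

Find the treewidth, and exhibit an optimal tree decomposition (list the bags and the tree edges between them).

Treewidth 1.
Bags: B1 = {3, 5}  B2 = {2, 5}  B3 = {1, 5}  B4 = {3, 8}  B5 = {5, 6}  B6 = {3, 4}  B7 = {5, 7}
Tree: B1–B2, B2–B3, B1–B4, B2–B5, B1–B6, B3–B7

Every bag has size at most 2, so the width is 2 − 1 = 1 and tw(G) ≤ 1. G has an edge, so its treewidth is at least 1. Hence tw(G) = 1 exactly.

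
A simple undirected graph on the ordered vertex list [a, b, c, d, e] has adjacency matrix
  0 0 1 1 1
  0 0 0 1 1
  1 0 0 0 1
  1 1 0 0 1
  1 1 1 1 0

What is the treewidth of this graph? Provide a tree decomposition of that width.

The largest bag has 3 vertices, giving width 2; this decomposition certifies tw(G) ≤ 2. For the lower bound, the 3 vertices {a, d, e} are pairwise adjacent, and any tree decomposition puts a clique entirely inside one bag — forcing width ≥ 2. The upper and lower bounds meet at 2, so that is the treewidth.

Treewidth 2.
One optimal decomposition is:
Bags: B1 = {a, c, e}  B2 = {a, d, e}  B3 = {b, d, e}
Tree: B1–B2, B2–B3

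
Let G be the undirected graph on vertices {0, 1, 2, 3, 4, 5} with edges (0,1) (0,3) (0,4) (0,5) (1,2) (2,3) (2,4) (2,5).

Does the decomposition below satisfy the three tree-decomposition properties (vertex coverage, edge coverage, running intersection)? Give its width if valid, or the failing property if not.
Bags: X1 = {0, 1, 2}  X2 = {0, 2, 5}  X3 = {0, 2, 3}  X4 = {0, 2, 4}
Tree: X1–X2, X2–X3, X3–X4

Yes; width 2.

Checking the three conditions: (i) the bags cover all of {0, 1, 2, 3, 4, 5}; (ii) for each edge, some bag contains both endpoints; (iii) the bags containing any fixed vertex form a subtree. All hold, so the decomposition is valid with width 3 − 1 = 2.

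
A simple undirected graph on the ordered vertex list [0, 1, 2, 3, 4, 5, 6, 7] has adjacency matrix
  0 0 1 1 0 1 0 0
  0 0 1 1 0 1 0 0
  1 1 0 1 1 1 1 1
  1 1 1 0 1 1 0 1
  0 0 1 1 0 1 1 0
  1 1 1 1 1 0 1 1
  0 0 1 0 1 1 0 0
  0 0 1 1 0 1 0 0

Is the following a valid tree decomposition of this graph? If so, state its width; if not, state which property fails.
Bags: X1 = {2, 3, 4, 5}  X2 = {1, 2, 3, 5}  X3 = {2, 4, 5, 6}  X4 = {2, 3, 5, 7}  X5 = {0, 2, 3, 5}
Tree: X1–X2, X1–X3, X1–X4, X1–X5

Yes; width 3.

Vertex coverage: the bags together contain {0, 1, 2, 3, 4, 5, 6, 7}, the full vertex set. Edge coverage: each edge of G has both endpoints in at least one bag. Running intersection: for every vertex, the bags containing it form a connected subtree. All three properties hold, so this is a valid tree decomposition of width max|bag| − 1 = 3, and hence tw(G) ≤ 3.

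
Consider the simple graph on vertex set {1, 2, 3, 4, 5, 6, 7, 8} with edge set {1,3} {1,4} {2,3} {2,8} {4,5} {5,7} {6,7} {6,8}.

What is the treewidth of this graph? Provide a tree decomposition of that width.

Treewidth 2.
One such decomposition:
Bags: B1 = {1, 2, 3}  B2 = {1, 2, 8}  B3 = {1, 6, 8}  B4 = {1, 6, 7}  B5 = {1, 5, 7}  B6 = {1, 4, 5}
Tree: B1–B2, B2–B3, B3–B4, B4–B5, B5–B6

Every bag has size at most 3, so the width is 3 − 1 = 2 and tw(G) ≤ 2. For the lower bound, G contains the cycle 1–3–2–8–6–7–5–4–1, so G is not a forest; only forests have treewidth ≤ 1, hence tw(G) ≥ 2. The upper and lower bounds meet at 2, so that is the treewidth.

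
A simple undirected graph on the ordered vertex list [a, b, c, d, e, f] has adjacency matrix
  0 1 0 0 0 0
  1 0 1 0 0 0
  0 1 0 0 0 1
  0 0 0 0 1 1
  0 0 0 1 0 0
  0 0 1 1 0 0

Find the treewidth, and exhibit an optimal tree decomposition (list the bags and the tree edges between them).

Each bag holds 2 vertices, so the decomposition has width 1, which upper-bounds the treewidth. Since G has at least one edge (e.g. e–d), it is not an edgeless graph, so tw(G) ≥ 1. Combining the bounds, tw(G) = 1.

Treewidth 1.
One optimal decomposition is:
Bags: B1 = {d, e}  B2 = {d, f}  B3 = {c, f}  B4 = {b, c}  B5 = {a, b}
Tree: B1–B2, B2–B3, B3–B4, B4–B5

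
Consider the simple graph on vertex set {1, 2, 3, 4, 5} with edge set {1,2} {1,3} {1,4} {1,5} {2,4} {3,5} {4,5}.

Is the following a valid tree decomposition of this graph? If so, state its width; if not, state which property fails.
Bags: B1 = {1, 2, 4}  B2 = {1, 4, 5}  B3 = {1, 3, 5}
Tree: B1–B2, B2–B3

Vertex coverage: the bags together contain {1, 2, 3, 4, 5}, the full vertex set. Edge coverage: each edge of G has both endpoints in at least one bag. Running intersection: for every vertex, the bags containing it form a connected subtree. All three properties hold, so this is a valid tree decomposition of width max|bag| − 1 = 2, and hence tw(G) ≤ 2.

Yes; width 2.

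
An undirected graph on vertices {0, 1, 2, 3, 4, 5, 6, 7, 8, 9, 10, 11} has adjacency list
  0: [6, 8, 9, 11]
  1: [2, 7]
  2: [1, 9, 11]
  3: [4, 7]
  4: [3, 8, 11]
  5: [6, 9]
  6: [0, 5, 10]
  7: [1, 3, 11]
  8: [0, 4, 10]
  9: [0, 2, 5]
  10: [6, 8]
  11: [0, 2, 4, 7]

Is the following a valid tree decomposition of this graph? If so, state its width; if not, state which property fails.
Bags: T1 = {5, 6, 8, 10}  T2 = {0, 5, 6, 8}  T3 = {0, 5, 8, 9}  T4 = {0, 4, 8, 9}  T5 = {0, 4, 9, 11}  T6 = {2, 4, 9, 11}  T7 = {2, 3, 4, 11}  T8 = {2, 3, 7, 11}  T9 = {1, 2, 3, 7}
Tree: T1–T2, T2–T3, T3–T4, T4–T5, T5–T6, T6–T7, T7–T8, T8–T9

Yes; width 3.

Every vertex of G appears in some bag (union = {0, 1, 2, 3, 4, 5, 6, 7, 8, 9, 10, 11}); every edge is covered by a bag; and for each vertex v the set of bags containing v is connected in the bag tree. The decomposition is therefore valid. The largest bag has 4 vertices, so the width is 3.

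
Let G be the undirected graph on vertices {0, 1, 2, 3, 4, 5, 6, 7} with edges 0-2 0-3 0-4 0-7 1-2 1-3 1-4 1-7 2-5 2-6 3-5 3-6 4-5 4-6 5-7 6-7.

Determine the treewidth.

A width-4 tree decomposition is:
Bags: B1 = {0, 1, 5, 6, 7}  B2 = {0, 1, 2, 5, 6}  B3 = {0, 1, 3, 5, 6}  B4 = {0, 1, 4, 5, 6}
Tree: B1–B2, B2–B3, B3–B4
The largest bag has 5 vertices, giving width 4; this decomposition certifies tw(G) ≤ 4. For the lower bound: the 5 vertex sets {6,7}, {2,5}, {1,3}, {0}, {4} are disjoint, each induces a connected subgraph, and every pair is joined by at least one edge of G. Contracting each set to a single vertex therefore yields K_{5} as a minor, and since treewidth is minor-monotone, tw(G) ≥ tw(K_{5}) = 4. Combining the bounds, tw(G) = 4.

4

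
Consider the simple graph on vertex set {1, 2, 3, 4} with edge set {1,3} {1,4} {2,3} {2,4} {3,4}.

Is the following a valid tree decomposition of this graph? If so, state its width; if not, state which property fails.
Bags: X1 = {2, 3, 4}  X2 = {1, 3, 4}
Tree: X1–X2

Vertex coverage: the bags together contain {1, 2, 3, 4}, the full vertex set. Edge coverage: each edge of G has both endpoints in at least one bag. Running intersection: for every vertex, the bags containing it form a connected subtree. All three properties hold, so this is a valid tree decomposition of width max|bag| − 1 = 2, and hence tw(G) ≤ 2.

Yes; width 2.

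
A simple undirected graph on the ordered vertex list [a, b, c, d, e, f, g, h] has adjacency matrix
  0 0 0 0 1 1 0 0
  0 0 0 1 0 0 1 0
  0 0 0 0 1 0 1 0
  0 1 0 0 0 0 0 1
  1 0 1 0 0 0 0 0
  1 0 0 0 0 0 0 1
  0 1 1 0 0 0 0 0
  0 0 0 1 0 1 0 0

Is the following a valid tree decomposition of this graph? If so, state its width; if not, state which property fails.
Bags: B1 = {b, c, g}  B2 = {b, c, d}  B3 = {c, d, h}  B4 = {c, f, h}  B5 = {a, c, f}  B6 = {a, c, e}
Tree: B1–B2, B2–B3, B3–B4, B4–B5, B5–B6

Yes; width 2.

Every vertex of G appears in some bag (union = {a, b, c, d, e, f, g, h}); every edge is covered by a bag; and for each vertex v the set of bags containing v is connected in the bag tree. The decomposition is therefore valid. The largest bag has 3 vertices, so the width is 2.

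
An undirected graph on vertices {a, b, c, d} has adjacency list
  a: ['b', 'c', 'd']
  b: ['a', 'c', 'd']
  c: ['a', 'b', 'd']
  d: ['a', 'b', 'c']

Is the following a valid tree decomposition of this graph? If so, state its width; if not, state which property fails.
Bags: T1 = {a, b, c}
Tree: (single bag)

A tree decomposition must satisfy three properties: every vertex lies in some bag; for every edge, both endpoints lie together in some bag; and for every vertex, the bags containing it form a connected subtree. Here vertex d appears in no bag, so the decomposition is invalid.

No — vertex d appears in no bag.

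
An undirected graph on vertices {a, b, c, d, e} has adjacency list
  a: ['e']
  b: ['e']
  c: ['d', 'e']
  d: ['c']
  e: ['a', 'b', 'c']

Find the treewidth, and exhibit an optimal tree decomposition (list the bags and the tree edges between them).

Every bag has size at most 2, so the width is 2 − 1 = 1 and tw(G) ≤ 1. Since G has at least one edge (e.g. b–e), it is not an edgeless graph, so tw(G) ≥ 1. Hence tw(G) = 1 exactly.

Treewidth 1.
Bags: B1 = {b, e}  B2 = {c, e}  B3 = {a, e}  B4 = {c, d}
Tree: B1–B2, B1–B3, B2–B4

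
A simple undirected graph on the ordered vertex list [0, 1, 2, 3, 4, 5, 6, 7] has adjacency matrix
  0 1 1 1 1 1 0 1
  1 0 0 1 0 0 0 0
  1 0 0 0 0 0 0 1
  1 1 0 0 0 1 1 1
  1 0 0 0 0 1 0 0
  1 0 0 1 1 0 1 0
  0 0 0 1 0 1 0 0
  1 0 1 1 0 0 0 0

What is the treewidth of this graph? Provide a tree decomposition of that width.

The largest bag has 3 vertices, giving width 2; this decomposition certifies tw(G) ≤ 2. On the other hand G contains the 3-clique {0, 2, 7}. A clique must lie in a single bag of any decomposition, so no decomposition can have width below 2. Therefore the treewidth is 2.

Treewidth 2.
One such decomposition:
Bags: B1 = {0, 3, 5}  B2 = {0, 3, 7}  B3 = {0, 2, 7}  B4 = {0, 1, 3}  B5 = {0, 4, 5}  B6 = {3, 5, 6}
Tree: B1–B2, B2–B3, B2–B4, B1–B5, B1–B6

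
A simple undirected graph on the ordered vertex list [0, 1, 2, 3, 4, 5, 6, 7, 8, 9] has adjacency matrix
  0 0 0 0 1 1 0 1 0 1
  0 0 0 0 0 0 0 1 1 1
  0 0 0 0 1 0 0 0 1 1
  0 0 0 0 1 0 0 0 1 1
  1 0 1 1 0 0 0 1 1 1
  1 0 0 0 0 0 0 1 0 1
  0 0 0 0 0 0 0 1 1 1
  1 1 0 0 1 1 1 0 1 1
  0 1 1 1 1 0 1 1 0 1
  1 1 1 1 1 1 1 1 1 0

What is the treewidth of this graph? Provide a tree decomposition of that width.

The largest bag has 4 vertices, giving width 3; this decomposition certifies tw(G) ≤ 3. Conversely, {2, 4, 8, 9} is a clique of size 4, and the vertices of any clique must share a bag in every tree decomposition; so some bag has ≥ 4 vertices and tw(G) ≥ 3. Combining the bounds, tw(G) = 3.

Treewidth 3.
One such decomposition:
Bags: B1 = {1, 7, 8, 9}  B2 = {4, 7, 8, 9}  B3 = {3, 4, 8, 9}  B4 = {0, 4, 7, 9}  B5 = {0, 5, 7, 9}  B6 = {2, 4, 8, 9}  B7 = {6, 7, 8, 9}
Tree: B1–B2, B2–B3, B2–B4, B4–B5, B2–B6, B2–B7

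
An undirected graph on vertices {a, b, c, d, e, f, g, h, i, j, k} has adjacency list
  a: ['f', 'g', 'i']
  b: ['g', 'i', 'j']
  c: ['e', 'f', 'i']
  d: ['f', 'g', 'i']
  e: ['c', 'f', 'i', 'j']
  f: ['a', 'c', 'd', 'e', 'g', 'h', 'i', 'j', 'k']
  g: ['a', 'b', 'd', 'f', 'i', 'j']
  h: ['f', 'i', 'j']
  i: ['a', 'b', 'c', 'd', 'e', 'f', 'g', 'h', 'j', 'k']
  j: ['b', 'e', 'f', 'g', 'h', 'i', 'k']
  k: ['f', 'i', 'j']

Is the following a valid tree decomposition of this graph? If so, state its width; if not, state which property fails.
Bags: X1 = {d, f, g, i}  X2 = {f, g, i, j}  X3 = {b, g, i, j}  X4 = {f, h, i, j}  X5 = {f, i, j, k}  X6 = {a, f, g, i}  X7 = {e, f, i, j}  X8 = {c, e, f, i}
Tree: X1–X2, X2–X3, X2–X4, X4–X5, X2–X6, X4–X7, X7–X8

Checking the three conditions: (i) the bags cover all of {a, b, c, d, e, f, g, h, i, j, k}; (ii) for each edge, some bag contains both endpoints; (iii) the bags containing any fixed vertex form a subtree. All hold, so the decomposition is valid with width 4 − 1 = 3.

Yes; width 3.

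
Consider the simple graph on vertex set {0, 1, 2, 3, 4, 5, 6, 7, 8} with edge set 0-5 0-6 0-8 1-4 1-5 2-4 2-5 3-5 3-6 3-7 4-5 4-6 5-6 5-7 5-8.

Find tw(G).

A width-2 tree decomposition is:
Bags: B1 = {3, 5, 6}  B2 = {4, 5, 6}  B3 = {0, 5, 6}  B4 = {0, 5, 8}  B5 = {2, 4, 5}  B6 = {3, 5, 7}  B7 = {1, 4, 5}
Tree: B1–B2, B2–B3, B3–B4, B2–B5, B1–B6, B5–B7
Each bag holds 3 vertices, so the decomposition has width 2, which upper-bounds the treewidth. For the lower bound, the 3 vertices {0, 5, 8} are pairwise adjacent, and any tree decomposition puts a clique entirely inside one bag — forcing width ≥ 2. Hence tw(G) = 2 exactly.

2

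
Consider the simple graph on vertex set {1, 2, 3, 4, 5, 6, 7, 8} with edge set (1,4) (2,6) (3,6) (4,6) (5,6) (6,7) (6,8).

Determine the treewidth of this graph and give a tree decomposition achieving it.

Treewidth 1.
Bags: B1 = {6, 7}  B2 = {5, 6}  B3 = {2, 6}  B4 = {6, 8}  B5 = {4, 6}  B6 = {1, 4}  B7 = {3, 6}
Tree: B1–B2, B2–B3, B1–B4, B3–B5, B5–B6, B2–B7

Every bag has size at most 2, so the width is 2 − 1 = 1 and tw(G) ≤ 1. Since G has at least one edge (e.g. 6–7), it is not an edgeless graph, so tw(G) ≥ 1. Therefore the treewidth is 1.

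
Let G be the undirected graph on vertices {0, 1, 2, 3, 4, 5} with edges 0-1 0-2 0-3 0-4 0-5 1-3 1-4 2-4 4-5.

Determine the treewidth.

2

A width-2 tree decomposition is:
Bags: B1 = {0, 4, 5}  B2 = {0, 1, 4}  B3 = {0, 1, 3}  B4 = {0, 2, 4}
Tree: B1–B2, B2–B3, B1–B4
Each bag holds 3 vertices, so the decomposition has width 2, which upper-bounds the treewidth. For the lower bound, the 3 vertices {0, 1, 3} are pairwise adjacent, and any tree decomposition puts a clique entirely inside one bag — forcing width ≥ 2. Combining the bounds, tw(G) = 2.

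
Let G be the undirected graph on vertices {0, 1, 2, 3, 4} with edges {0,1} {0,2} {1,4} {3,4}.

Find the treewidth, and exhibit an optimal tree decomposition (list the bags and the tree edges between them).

Treewidth 1.
One optimal decomposition is:
Bags: B1 = {3, 4}  B2 = {1, 4}  B3 = {0, 1}  B4 = {0, 2}
Tree: B1–B2, B2–B3, B3–B4

Each bag holds 2 vertices, so the decomposition has width 1, which upper-bounds the treewidth. Any graph with an edge has treewidth ≥ 1, and G has the edge 3–4. Hence tw(G) = 1 exactly.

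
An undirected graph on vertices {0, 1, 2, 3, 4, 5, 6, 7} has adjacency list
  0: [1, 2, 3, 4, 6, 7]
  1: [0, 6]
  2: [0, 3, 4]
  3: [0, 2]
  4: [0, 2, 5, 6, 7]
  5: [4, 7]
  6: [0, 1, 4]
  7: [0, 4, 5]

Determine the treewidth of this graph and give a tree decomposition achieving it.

The largest bag has 3 vertices, giving width 2; this decomposition certifies tw(G) ≤ 2. Conversely, {0, 1, 6} is a clique of size 3, and the vertices of any clique must share a bag in every tree decomposition; so some bag has ≥ 3 vertices and tw(G) ≥ 2. Therefore the treewidth is 2.

Treewidth 2.
One optimal decomposition is:
Bags: B1 = {0, 4, 6}  B2 = {0, 4, 7}  B3 = {0, 2, 4}  B4 = {0, 1, 6}  B5 = {4, 5, 7}  B6 = {0, 2, 3}
Tree: B1–B2, B2–B3, B1–B4, B2–B5, B3–B6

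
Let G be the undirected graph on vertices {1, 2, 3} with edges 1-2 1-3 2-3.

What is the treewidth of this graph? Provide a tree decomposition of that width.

Treewidth 2.
One such decomposition:
Bags: B1 = {1, 2, 3}
Tree: (single bag)

With just one bag of size 3, the width is 3 − 1 = 2, so tw(G) ≤ 2. For the lower bound, the 3 vertices {1, 2, 3} are pairwise adjacent, and any tree decomposition puts a clique entirely inside one bag — forcing width ≥ 2. Therefore the treewidth is 2.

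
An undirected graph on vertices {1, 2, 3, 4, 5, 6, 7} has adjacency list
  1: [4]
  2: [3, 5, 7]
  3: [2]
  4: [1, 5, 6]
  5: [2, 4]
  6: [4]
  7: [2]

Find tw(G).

1

A width-1 tree decomposition is:
Bags: B1 = {2, 7}  B2 = {2, 5}  B3 = {2, 3}  B4 = {4, 5}  B5 = {1, 4}  B6 = {4, 6}
Tree: B1–B2, B2–B3, B2–B4, B4–B5, B5–B6
Each bag holds 2 vertices, so the decomposition has width 1, which upper-bounds the treewidth. G has an edge, so its treewidth is at least 1. The upper and lower bounds meet at 1, so that is the treewidth.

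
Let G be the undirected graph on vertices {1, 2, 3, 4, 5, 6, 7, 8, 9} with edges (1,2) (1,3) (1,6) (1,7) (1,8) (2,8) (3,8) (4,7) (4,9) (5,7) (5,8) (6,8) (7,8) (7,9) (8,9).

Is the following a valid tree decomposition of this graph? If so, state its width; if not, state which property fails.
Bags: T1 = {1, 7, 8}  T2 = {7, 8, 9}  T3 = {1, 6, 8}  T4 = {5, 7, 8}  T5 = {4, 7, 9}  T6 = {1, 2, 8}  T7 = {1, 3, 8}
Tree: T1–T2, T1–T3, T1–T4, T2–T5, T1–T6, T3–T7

Yes; width 2.

Vertex coverage: the bags together contain {1, 2, 3, 4, 5, 6, 7, 8, 9}, the full vertex set. Edge coverage: each edge of G has both endpoints in at least one bag. Running intersection: for every vertex, the bags containing it form a connected subtree. All three properties hold, so this is a valid tree decomposition of width max|bag| − 1 = 2, and hence tw(G) ≤ 2.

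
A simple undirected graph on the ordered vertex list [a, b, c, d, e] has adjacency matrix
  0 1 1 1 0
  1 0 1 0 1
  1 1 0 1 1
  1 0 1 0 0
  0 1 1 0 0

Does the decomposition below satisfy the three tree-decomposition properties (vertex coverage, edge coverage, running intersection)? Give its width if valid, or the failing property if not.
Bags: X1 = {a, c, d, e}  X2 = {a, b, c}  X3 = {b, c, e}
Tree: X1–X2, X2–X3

No — bags containing vertex e are not connected in the tree.

A tree decomposition must satisfy three properties: every vertex lies in some bag; for every edge, both endpoints lie together in some bag; and for every vertex, the bags containing it form a connected subtree. Here bags containing vertex e are not connected in the tree, so the decomposition is invalid.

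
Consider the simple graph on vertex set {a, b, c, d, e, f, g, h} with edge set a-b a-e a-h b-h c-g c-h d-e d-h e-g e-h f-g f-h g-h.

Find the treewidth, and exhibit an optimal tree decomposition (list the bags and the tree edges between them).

Treewidth 2.
Bags: B1 = {e, g, h}  B2 = {f, g, h}  B3 = {a, e, h}  B4 = {a, b, h}  B5 = {c, g, h}  B6 = {d, e, h}
Tree: B1–B2, B1–B3, B3–B4, B1–B5, B3–B6

Every bag has size at most 3, so the width is 3 − 1 = 2 and tw(G) ≤ 2. For the lower bound, the 3 vertices {d, e, h} are pairwise adjacent, and any tree decomposition puts a clique entirely inside one bag — forcing width ≥ 2. Therefore the treewidth is 2.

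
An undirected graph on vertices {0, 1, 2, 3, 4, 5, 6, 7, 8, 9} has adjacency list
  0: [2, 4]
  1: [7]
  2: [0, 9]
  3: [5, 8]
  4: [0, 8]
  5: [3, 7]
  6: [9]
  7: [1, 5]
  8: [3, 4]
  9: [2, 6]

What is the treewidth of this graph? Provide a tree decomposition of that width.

Treewidth 1.
One optimal decomposition is:
Bags: B1 = {6, 9}  B2 = {2, 9}  B3 = {0, 2}  B4 = {0, 4}  B5 = {4, 8}  B6 = {3, 8}  B7 = {3, 5}  B8 = {5, 7}  B9 = {1, 7}
Tree: B1–B2, B2–B3, B3–B4, B4–B5, B5–B6, B6–B7, B7–B8, B8–B9

The largest bag has 2 vertices, giving width 1; this decomposition certifies tw(G) ≤ 1. G has an edge, so its treewidth is at least 1. Therefore the treewidth is 1.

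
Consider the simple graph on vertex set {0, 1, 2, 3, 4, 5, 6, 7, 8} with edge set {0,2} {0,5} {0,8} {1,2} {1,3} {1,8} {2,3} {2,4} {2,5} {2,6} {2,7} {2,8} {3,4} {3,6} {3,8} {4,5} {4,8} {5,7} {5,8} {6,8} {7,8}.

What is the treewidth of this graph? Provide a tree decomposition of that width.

Treewidth 3.
One such decomposition:
Bags: B1 = {2, 3, 4, 8}  B2 = {2, 4, 5, 8}  B3 = {2, 3, 6, 8}  B4 = {1, 2, 3, 8}  B5 = {2, 5, 7, 8}  B6 = {0, 2, 5, 8}
Tree: B1–B2, B1–B3, B1–B4, B2–B5, B2–B6

Each bag holds 4 vertices, so the decomposition has width 3, which upper-bounds the treewidth. Conversely, {0, 2, 5, 8} is a clique of size 4, and the vertices of any clique must share a bag in every tree decomposition; so some bag has ≥ 4 vertices and tw(G) ≥ 3. Hence tw(G) = 3 exactly.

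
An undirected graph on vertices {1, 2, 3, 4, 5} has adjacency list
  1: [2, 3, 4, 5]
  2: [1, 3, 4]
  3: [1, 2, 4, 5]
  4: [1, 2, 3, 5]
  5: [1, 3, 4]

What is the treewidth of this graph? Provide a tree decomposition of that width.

Treewidth 3.
Bags: B1 = {1, 2, 3, 4}  B2 = {1, 3, 4, 5}
Tree: B1–B2

Each bag holds 4 vertices, so the decomposition has width 3, which upper-bounds the treewidth. On the other hand G contains the 4-clique {1, 2, 3, 4}. A clique must lie in a single bag of any decomposition, so no decomposition can have width below 3. The upper and lower bounds meet at 3, so that is the treewidth.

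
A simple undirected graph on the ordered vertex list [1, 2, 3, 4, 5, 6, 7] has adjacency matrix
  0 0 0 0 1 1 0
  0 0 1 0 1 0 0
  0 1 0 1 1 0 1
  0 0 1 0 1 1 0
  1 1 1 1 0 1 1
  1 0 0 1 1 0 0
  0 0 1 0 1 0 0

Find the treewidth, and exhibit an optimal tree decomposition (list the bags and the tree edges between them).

Each bag holds 3 vertices, so the decomposition has width 2, which upper-bounds the treewidth. For the lower bound, the 3 vertices {1, 5, 6} are pairwise adjacent, and any tree decomposition puts a clique entirely inside one bag — forcing width ≥ 2. Therefore the treewidth is 2.

Treewidth 2.
One such decomposition:
Bags: B1 = {4, 5, 6}  B2 = {3, 4, 5}  B3 = {3, 5, 7}  B4 = {1, 5, 6}  B5 = {2, 3, 5}
Tree: B1–B2, B2–B3, B1–B4, B2–B5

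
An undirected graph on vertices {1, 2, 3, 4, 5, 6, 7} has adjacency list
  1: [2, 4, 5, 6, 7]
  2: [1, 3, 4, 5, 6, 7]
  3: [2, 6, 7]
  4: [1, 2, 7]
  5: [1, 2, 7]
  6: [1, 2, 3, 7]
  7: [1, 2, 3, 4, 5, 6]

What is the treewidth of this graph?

3

A width-3 tree decomposition is:
Bags: B1 = {1, 2, 5, 7}  B2 = {1, 2, 4, 7}  B3 = {1, 2, 6, 7}  B4 = {2, 3, 6, 7}
Tree: B1–B2, B2–B3, B3–B4
The largest bag has 4 vertices, giving width 3; this decomposition certifies tw(G) ≤ 3. For the lower bound, the 4 vertices {1, 2, 4, 7} are pairwise adjacent, and any tree decomposition puts a clique entirely inside one bag — forcing width ≥ 3. Hence tw(G) = 3 exactly.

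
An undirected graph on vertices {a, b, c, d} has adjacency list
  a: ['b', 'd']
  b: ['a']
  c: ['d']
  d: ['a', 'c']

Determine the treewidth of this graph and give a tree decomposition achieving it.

Every bag has size at most 2, so the width is 2 − 1 = 1 and tw(G) ≤ 1. G has an edge, so its treewidth is at least 1. The upper and lower bounds meet at 1, so that is the treewidth.

Treewidth 1.
Bags: B1 = {a, d}  B2 = {c, d}  B3 = {a, b}
Tree: B1–B2, B1–B3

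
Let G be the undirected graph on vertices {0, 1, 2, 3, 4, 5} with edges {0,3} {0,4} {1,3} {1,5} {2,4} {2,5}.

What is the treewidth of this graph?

A width-2 tree decomposition is:
Bags: B1 = {1, 3, 5}  B2 = {2, 3, 5}  B3 = {2, 3, 4}  B4 = {0, 3, 4}
Tree: B1–B2, B2–B3, B3–B4
Every bag has size at most 3, so the width is 3 − 1 = 2 and tw(G) ≤ 2. For the lower bound, G contains the cycle 3–1–5–2–4–0–3, so G is not a forest; only forests have treewidth ≤ 1, hence tw(G) ≥ 2. Combining the bounds, tw(G) = 2.

2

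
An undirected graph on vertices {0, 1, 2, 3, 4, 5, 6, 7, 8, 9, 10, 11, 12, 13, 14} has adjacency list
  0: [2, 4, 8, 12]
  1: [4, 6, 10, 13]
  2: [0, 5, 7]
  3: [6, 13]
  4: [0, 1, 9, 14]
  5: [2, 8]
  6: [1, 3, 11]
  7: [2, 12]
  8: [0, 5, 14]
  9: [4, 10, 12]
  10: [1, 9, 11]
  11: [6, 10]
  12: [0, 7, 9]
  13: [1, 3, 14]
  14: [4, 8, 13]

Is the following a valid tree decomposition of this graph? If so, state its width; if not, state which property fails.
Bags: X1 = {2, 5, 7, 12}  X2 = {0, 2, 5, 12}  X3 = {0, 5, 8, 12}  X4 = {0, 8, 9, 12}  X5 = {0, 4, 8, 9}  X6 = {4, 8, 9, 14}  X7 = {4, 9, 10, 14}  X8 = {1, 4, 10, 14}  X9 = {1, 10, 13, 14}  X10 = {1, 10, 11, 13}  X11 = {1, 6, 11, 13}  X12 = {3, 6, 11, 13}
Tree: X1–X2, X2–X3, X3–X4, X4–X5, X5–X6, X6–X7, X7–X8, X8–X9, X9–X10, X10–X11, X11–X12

Vertex coverage: the bags together contain {0, 1, 2, 3, 4, 5, 6, 7, 8, 9, 10, 11, 12, 13, 14}, the full vertex set. Edge coverage: each edge of G has both endpoints in at least one bag. Running intersection: for every vertex, the bags containing it form a connected subtree. All three properties hold, so this is a valid tree decomposition of width max|bag| − 1 = 3, and hence tw(G) ≤ 3.

Yes; width 3.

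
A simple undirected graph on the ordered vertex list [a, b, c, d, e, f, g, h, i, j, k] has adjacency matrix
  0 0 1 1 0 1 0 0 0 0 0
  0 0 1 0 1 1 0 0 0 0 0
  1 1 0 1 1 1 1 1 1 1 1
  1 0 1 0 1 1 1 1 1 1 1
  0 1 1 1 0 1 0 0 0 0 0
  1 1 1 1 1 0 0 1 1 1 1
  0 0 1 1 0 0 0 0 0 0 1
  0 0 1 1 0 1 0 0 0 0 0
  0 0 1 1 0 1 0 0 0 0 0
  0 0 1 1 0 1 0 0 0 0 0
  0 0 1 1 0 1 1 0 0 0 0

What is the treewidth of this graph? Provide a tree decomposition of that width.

Each bag holds 4 vertices, so the decomposition has width 3, which upper-bounds the treewidth. Conversely, {c, d, g, k} is a clique of size 4, and the vertices of any clique must share a bag in every tree decomposition; so some bag has ≥ 4 vertices and tw(G) ≥ 3. Therefore the treewidth is 3.

Treewidth 3.
One such decomposition:
Bags: B1 = {c, d, f, k}  B2 = {c, d, f, h}  B3 = {c, d, e, f}  B4 = {a, c, d, f}  B5 = {b, c, e, f}  B6 = {c, d, g, k}  B7 = {c, d, f, j}  B8 = {c, d, f, i}
Tree: B1–B2, B1–B3, B3–B4, B3–B5, B1–B6, B2–B7, B1–B8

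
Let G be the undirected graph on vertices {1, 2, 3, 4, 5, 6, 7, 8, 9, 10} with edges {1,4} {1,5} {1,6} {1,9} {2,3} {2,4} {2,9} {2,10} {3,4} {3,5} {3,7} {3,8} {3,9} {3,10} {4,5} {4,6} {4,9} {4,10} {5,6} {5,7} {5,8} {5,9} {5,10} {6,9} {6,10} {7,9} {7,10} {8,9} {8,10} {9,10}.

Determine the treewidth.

A width-4 tree decomposition is:
Bags: B1 = {3, 4, 5, 9, 10}  B2 = {4, 5, 6, 9, 10}  B3 = {3, 5, 7, 9, 10}  B4 = {2, 3, 4, 9, 10}  B5 = {3, 5, 8, 9, 10}  B6 = {1, 4, 5, 6, 9}
Tree: B1–B2, B1–B3, B1–B4, B1–B5, B2–B6
Every bag has size at most 5, so the width is 5 − 1 = 4 and tw(G) ≤ 4. Conversely, {2, 3, 4, 9, 10} is a clique of size 5, and the vertices of any clique must share a bag in every tree decomposition; so some bag has ≥ 5 vertices and tw(G) ≥ 4. Hence tw(G) = 4 exactly.

4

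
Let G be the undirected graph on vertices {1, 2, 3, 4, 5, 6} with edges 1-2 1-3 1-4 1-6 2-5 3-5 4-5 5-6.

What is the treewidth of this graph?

2

A width-2 tree decomposition is:
Bags: B1 = {1, 5, 6}  B2 = {1, 3, 5}  B3 = {1, 2, 5}  B4 = {1, 4, 5}
Tree: B1–B2, B2–B3, B3–B4
The largest bag has 3 vertices, giving width 2; this decomposition certifies tw(G) ≤ 2. For the lower bound, G contains the cycle 6–1–3–5–6, so G is not a forest; only forests have treewidth ≤ 1, hence tw(G) ≥ 2. The upper and lower bounds meet at 2, so that is the treewidth.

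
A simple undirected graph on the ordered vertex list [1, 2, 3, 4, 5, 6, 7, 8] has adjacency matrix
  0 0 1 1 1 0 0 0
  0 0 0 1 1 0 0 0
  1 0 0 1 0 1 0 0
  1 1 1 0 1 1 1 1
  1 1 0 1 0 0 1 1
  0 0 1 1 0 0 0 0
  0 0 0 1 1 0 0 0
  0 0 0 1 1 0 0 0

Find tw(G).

2

A width-2 tree decomposition is:
Bags: B1 = {1, 4, 5}  B2 = {1, 3, 4}  B3 = {2, 4, 5}  B4 = {3, 4, 6}  B5 = {4, 5, 8}  B6 = {4, 5, 7}
Tree: B1–B2, B1–B3, B2–B4, B1–B5, B5–B6
Each bag holds 3 vertices, so the decomposition has width 2, which upper-bounds the treewidth. Conversely, {1, 3, 4} is a clique of size 3, and the vertices of any clique must share a bag in every tree decomposition; so some bag has ≥ 3 vertices and tw(G) ≥ 2. Combining the bounds, tw(G) = 2.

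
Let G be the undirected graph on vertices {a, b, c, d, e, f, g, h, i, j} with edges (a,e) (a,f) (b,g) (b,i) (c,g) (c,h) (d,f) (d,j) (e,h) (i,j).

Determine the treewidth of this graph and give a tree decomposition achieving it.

The largest bag has 3 vertices, giving width 2; this decomposition certifies tw(G) ≤ 2. The edges e–h–c–g–b–i–j–d–f–a–e form a cycle, so G is not a tree and its treewidth is at least 2. The upper and lower bounds meet at 2, so that is the treewidth.

Treewidth 2.
One optimal decomposition is:
Bags: B1 = {c, e, h}  B2 = {c, e, g}  B3 = {b, e, g}  B4 = {b, e, i}  B5 = {e, i, j}  B6 = {d, e, j}  B7 = {d, e, f}  B8 = {a, e, f}
Tree: B1–B2, B2–B3, B3–B4, B4–B5, B5–B6, B6–B7, B7–B8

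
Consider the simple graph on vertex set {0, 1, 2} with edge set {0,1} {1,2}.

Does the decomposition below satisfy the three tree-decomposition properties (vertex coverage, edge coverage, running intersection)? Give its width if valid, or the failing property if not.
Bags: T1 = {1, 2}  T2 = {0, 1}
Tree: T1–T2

Yes; width 1.

Checking the three conditions: (i) the bags cover all of {0, 1, 2}; (ii) for each edge, some bag contains both endpoints; (iii) the bags containing any fixed vertex form a subtree. All hold, so the decomposition is valid with width 2 − 1 = 1.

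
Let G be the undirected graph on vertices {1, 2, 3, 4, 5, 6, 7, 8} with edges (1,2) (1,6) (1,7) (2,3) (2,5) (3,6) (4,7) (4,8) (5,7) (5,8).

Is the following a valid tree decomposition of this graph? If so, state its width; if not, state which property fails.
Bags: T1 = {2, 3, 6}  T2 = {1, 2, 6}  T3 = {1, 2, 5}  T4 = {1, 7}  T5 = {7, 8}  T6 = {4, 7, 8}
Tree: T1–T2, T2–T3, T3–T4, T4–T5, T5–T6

A tree decomposition must satisfy three properties: every vertex lies in some bag; for every edge, both endpoints lie together in some bag; and for every vertex, the bags containing it form a connected subtree. Here edge (5,7) lies in no bag, so the decomposition is invalid.

No — edge (5,7) lies in no bag.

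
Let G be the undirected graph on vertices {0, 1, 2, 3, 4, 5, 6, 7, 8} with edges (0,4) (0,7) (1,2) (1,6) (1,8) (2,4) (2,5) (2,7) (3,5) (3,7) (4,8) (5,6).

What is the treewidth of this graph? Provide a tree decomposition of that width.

The largest bag has 4 vertices, giving width 3; this decomposition certifies tw(G) ≤ 3. For the lower bound: the 4 vertex sets {3,5,6}, {7}, {2}, {0,1,4,8} are disjoint, each induces a connected subgraph, and every pair is joined by at least one edge of G. Contracting each set to a single vertex therefore yields K_{4} as a minor, and since treewidth is minor-monotone, tw(G) ≥ tw(K_{4}) = 3. Therefore the treewidth is 3.

Treewidth 3.
Bags: B1 = {3, 5, 6, 7}  B2 = {2, 5, 6, 7}  B3 = {1, 2, 6, 7}  B4 = {0, 1, 2, 7}  B5 = {0, 1, 2, 4}  B6 = {0, 1, 4, 8}
Tree: B1–B2, B2–B3, B3–B4, B4–B5, B5–B6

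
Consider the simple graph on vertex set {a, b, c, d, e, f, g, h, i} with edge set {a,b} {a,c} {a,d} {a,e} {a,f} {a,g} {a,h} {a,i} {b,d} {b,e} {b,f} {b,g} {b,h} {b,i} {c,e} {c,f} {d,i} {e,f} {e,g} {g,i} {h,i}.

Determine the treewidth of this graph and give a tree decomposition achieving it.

Treewidth 3.
Bags: B1 = {a, b, e, f}  B2 = {a, b, e, g}  B3 = {a, b, g, i}  B4 = {a, b, d, i}  B5 = {a, b, h, i}  B6 = {a, c, e, f}
Tree: B1–B2, B2–B3, B3–B4, B4–B5, B1–B6

The largest bag has 4 vertices, giving width 3; this decomposition certifies tw(G) ≤ 3. For the lower bound, the 4 vertices {a, c, e, f} are pairwise adjacent, and any tree decomposition puts a clique entirely inside one bag — forcing width ≥ 3. Hence tw(G) = 3 exactly.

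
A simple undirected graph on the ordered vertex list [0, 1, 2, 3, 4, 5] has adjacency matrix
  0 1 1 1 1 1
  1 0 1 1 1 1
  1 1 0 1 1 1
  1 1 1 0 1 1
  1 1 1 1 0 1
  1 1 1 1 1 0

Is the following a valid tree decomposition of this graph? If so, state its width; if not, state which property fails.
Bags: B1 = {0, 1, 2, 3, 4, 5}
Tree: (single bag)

Yes; width 5.

Every vertex of G appears in some bag (union = {0, 1, 2, 3, 4, 5}); every edge is covered by a bag; and for each vertex v the set of bags containing v is connected in the bag tree. The decomposition is therefore valid. The largest bag has 6 vertices, so the width is 5.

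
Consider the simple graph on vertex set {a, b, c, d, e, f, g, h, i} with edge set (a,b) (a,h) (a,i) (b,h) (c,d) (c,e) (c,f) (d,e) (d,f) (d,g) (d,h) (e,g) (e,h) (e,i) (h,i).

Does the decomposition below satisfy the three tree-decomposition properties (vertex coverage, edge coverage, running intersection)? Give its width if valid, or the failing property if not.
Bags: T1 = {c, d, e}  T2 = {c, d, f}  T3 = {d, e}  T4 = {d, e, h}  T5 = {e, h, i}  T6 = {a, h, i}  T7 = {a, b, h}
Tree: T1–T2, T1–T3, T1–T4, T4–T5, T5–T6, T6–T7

No — vertex g appears in no bag.

A tree decomposition must satisfy three properties: every vertex lies in some bag; for every edge, both endpoints lie together in some bag; and for every vertex, the bags containing it form a connected subtree. Here vertex g appears in no bag, so the decomposition is invalid.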